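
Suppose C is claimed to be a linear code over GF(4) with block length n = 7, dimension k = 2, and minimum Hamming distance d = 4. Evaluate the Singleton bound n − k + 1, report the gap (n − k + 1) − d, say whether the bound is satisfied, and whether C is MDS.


Singleton RHS = n − k + 1 = 6, slack = 2, bound satisfied, not MDS.

Singleton bound: d ≤ n − k + 1.
Here n = 7, k = 2, so n − k + 1 = 6.
Given d = 4, check d ≤ 6: YES.
Slack = (n − k + 1) − d = 2.
The code is NOT MDS (slack = 2 > 0).
Description: the claimed parameters are [7, 2, 4]_4; such a code would be non-MDS.


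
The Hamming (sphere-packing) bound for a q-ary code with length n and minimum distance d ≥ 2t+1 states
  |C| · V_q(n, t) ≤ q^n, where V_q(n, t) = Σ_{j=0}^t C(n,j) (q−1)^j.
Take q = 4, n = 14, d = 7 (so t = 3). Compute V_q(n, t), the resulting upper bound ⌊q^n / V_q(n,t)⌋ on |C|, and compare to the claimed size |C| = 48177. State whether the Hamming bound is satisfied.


V_q(n, t) = 10690, q^n = 268435456, Hamming bound = 25110, |C| = 48177 > bound (violated).

Step 1: Compute V_q(n, t) = Σ_{j=0}^3 C(n, j) (q−1)^j.
  j = 0: C(14,0)·(3)^0 = 1·1 = 1.
  j = 1: C(14,1)·(3)^1 = 14·3 = 42.
  j = 2: C(14,2)·(3)^2 = 91·9 = 819.
  j = 3: C(14,3)·(3)^3 = 364·27 = 9828.
  V_q(n, t) = 1 + 42 + 819 + 9828 = 10690.
Step 2: q^n = 4^14 = 268435456.
Step 3: Hamming bound ⌊q^n / V_q(n,t)⌋ = ⌊268435456/10690⌋ = 25110.
Step 4: Compare |C| = 48177 to 25110: violated.
The claimed |C| lies above the Hamming bound, so no 4-ary code of length 14 with d ≥ 7 can have 48177 codewords.


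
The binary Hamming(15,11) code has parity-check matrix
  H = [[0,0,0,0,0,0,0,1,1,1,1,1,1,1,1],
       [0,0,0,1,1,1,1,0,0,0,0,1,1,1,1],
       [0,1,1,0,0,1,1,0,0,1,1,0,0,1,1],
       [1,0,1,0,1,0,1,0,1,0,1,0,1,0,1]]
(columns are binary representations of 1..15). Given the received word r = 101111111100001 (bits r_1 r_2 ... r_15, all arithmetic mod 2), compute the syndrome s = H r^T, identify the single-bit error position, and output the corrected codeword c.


s = (0, 1, 1, 0)^T, error position = 6, corrected codeword c = 101110111100001

Compute s = H r^T mod 2 one row at a time:
  s_1 = 1 + 1 + 1 + 0 + 0 + 0 + 0 + 1 = 4 ≡ 0 (mod 2).
  s_2 = 1 + 1 + 1 + 1 + 0 + 0 + 0 + 1 = 5 ≡ 1 (mod 2).
  s_3 = 0 + 1 + 1 + 1 + 1 + 0 + 0 + 1 = 5 ≡ 1 (mod 2).
  s_4 = 1 + 1 + 1 + 1 + 1 + 0 + 0 + 1 = 6 ≡ 0 (mod 2).
s = (0, 1, 1, 0)^T — this equals column 6 of H (binary 0110), so error is at position 6.
Correct: flip bit 6 of r = 101111111100001 to get c = 101110111100001.


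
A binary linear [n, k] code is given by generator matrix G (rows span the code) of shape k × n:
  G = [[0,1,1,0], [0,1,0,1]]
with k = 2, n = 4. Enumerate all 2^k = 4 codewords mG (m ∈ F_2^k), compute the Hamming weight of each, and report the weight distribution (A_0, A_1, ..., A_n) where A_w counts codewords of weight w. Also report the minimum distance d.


Weight distribution: A_0 = 1, A_2 = 3. Minimum distance d = 2.

Enumerate all 2^2 = 4 messages m ∈ F_2^2.
For each, compute codeword c = mG in F_2^4, then tally its weight.
  m = 00 → c = 0000, weight = 0.
  m = 10 → c = 0110, weight = 2.
  m = 01 → c = 0101, weight = 2.
  m = 11 → c = 0011, weight = 2.
Tally weights:
  weight 0: 1 codewords.
  weight 2: 3 codewords.
Minimum distance d = smallest w > 0 with A_w > 0 = 2.
Sanity: Σ A_w = 4 = 2^2 = 4 ✓.


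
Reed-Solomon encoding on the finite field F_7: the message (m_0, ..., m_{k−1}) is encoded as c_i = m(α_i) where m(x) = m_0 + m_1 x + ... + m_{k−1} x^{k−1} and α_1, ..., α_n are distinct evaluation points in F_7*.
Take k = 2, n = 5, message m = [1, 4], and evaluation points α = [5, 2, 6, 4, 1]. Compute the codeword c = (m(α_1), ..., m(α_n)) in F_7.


c = [0, 2, 4, 3, 5]

Message polynomial: m(x) = 1 + 4·x (mod 7).
For each evaluation point α_i, compute m(α_i) mod 7:
  α_1 = 5: Horner steps 4 → 0, so m(5) = 0.
  α_2 = 2: Horner steps 4 → 2, so m(2) = 2.
  α_3 = 6: Horner steps 4 → 4, so m(6) = 4.
  α_4 = 4: Horner steps 4 → 3, so m(4) = 3.
  α_5 = 1: Horner steps 4 → 5, so m(1) = 5.
Codeword c = [0, 2, 4, 3, 5] ∈ F_7^5.


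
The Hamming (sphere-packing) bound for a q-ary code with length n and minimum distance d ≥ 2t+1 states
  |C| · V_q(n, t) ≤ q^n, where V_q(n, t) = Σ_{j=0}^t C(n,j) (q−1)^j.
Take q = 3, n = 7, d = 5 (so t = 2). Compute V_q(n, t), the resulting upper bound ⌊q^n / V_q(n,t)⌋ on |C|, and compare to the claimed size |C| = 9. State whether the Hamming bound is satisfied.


V_q(n, t) = 99, q^n = 2187, Hamming bound = 22, |C| = 9 ≤ bound (satisfied).

Step 1: Compute V_q(n, t) = Σ_{j=0}^2 C(n, j) (q−1)^j.
  j = 0: C(7,0)·(2)^0 = 1·1 = 1.
  j = 1: C(7,1)·(2)^1 = 7·2 = 14.
  j = 2: C(7,2)·(2)^2 = 21·4 = 84.
  V_q(n, t) = 1 + 14 + 84 = 99.
Step 2: q^n = 3^7 = 2187.
Step 3: Hamming bound ⌊q^n / V_q(n,t)⌋ = ⌊2187/99⌋ = 22.
Step 4: Compare |C| = 9 to 22: satisfied.
The claimed |C| lies below the Hamming bound.


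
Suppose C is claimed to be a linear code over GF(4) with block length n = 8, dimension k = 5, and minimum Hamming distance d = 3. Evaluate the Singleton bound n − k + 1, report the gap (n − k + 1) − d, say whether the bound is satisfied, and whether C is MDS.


Singleton RHS = n − k + 1 = 4, slack = 1, bound satisfied, not MDS.

Singleton bound: d ≤ n − k + 1.
Here n = 8, k = 5, so n − k + 1 = 4.
Given d = 3, check d ≤ 4: YES.
Slack = (n − k + 1) − d = 1.
The code is NOT MDS (slack = 1 > 0).
Description: the claimed parameters are [8, 5, 3]_4; such a code would be non-MDS.


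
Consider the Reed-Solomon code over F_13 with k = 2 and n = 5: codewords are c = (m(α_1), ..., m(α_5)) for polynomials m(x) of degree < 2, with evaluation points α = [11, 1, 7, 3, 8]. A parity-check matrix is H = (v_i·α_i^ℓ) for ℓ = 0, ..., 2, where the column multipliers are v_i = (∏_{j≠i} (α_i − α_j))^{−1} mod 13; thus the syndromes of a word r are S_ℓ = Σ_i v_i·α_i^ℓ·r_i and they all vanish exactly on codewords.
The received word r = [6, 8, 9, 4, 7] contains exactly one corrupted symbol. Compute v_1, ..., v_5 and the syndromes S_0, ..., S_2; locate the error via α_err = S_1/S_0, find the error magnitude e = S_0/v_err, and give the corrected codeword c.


S = (4, 5, 3), error at position 1, error magnitude e = 5, c = [1, 8, 9, 4, 7].

Step 1: column multipliers v_i = (∏_{j≠i}(α_i − α_j))^{−1} mod 13.
  i = 1 (α = 11): (11−1)(11−7)(11−3)(11−8) = 10·4·8·3 = 960 ≡ 11, so v_1 = 11^{−1} = 6 (mod 13).
  i = 2 (α = 1): (1−11)(1−7)(1−3)(1−8) = (−10)·(−6)·(−2)·(−7) = 840 ≡ 8, so v_2 = 8^{−1} = 5 (mod 13).
  i = 3 (α = 7): (7−11)(7−1)(7−3)(7−8) = (−4)·6·4·(−1) = 96 ≡ 5, so v_3 = 5^{−1} = 8 (mod 13).
  i = 4 (α = 3): (3−11)(3−1)(3−7)(3−8) = (−8)·2·(−4)·(−5) = −320 ≡ 5, so v_4 = 5^{−1} = 8 (mod 13).
  i = 5 (α = 8): (8−11)(8−1)(8−7)(8−3) = (−3)·7·1·5 = −105 ≡ 12, so v_5 = 12^{−1} = 12 (mod 13).
  v = [6, 5, 8, 8, 12].
Step 2: syndromes of r = [6, 8, 9, 4, 7] (all sums mod 13).
  S_0 = Σ v_i r_i = 6·6 + 5·8 + 8·9 + 8·4 + 12·7 = 264 ≡ 4.
  S_1 = Σ v_i α_i r_i = 6·11·6 + 5·1·8 + 8·7·9 + 8·3·4 + 12·8·7 = 1708 ≡ 5.
  α_i^2 mod 13 = [4, 1, 10, 9, 12].
  S_2 = Σ v_i α_i^2 r_i = 6·4·6 + 5·1·8 + 8·10·9 + 8·9·4 + 12·12·7 = 2200 ≡ 3.
  S = (4, 5, 3) ≠ 0, so r is not a codeword (an error is present).
Step 3: locate the error. For a single error e at position i, S_ℓ = v_i·e·α_i^ℓ, so α_err = S_1/S_0.
  S_0^{−1} = 4^{−1} = 10 (mod 13), so α_err = 5·10 = 50 ≡ 11 = α_1. Error position i = 1.
  Consistency check: S_2/S_1 = 3·8 = 24 ≡ 11 = α_err ✓ (single-error assumption holds).
Step 4: error magnitude e = S_0/v_1 = S_0·∏_{j≠1}(α_1 − α_j) = 4·11 = 44 ≡ 5 (mod 13).
Step 5: correct position 1: c_1 = r_1 − e = 6 − 5 ≡ 1 (mod 13). Hence c = [1, 8, 9, 4, 7].
  Check: interpolating c through the α_i gives m(x) = 10 + 11·x (degree < 2) with m(α_i) = c_i for every i, so c is indeed a codeword.


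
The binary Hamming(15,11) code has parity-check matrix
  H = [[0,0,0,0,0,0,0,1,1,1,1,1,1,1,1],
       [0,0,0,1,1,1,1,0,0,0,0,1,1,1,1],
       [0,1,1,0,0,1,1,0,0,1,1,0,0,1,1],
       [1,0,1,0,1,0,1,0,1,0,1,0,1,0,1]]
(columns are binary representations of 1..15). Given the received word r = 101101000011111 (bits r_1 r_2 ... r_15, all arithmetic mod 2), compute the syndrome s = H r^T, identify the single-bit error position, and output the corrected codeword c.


s = (1, 0, 1, 1)^T, error position = 11, corrected codeword c = 101101000001111

Compute s = H r^T mod 2 one row at a time:
  s_1 = 0 + 0 + 0 + 1 + 1 + 1 + 1 + 1 = 5 ≡ 1 (mod 2).
  s_2 = 1 + 0 + 1 + 0 + 1 + 1 + 1 + 1 = 6 ≡ 0 (mod 2).
  s_3 = 0 + 1 + 1 + 0 + 0 + 1 + 1 + 1 = 5 ≡ 1 (mod 2).
  s_4 = 1 + 1 + 0 + 0 + 0 + 1 + 1 + 1 = 5 ≡ 1 (mod 2).
s = (1, 0, 1, 1)^T — this equals column 11 of H (binary 1011), so error is at position 11.
Correct: flip bit 11 of r = 101101000011111 to get c = 101101000001111.


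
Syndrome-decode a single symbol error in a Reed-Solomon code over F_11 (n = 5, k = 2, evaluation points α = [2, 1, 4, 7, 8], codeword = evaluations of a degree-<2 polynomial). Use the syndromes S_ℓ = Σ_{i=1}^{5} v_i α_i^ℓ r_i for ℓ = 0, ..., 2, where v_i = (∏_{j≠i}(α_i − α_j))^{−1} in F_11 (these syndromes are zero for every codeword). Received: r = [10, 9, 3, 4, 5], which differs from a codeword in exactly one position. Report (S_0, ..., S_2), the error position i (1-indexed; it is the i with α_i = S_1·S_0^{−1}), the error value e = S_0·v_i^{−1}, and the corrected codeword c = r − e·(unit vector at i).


S = (4, 5, 9), error at position 3, error magnitude e = 2, c = [10, 9, 1, 4, 5].

Step 1: column multipliers v_i = (∏_{j≠i}(α_i − α_j))^{−1} mod 11.
  i = 1 (α = 2): (2−1)(2−4)(2−7)(2−8) = 1·(−2)·(−5)·(−6) = −60 ≡ 6, so v_1 = 6^{−1} = 2 (mod 11).
  i = 2 (α = 1): (1−2)(1−4)(1−7)(1−8) = (−1)·(−3)·(−6)·(−7) = 126 ≡ 5, so v_2 = 5^{−1} = 9 (mod 11).
  i = 3 (α = 4): (4−2)(4−1)(4−7)(4−8) = 2·3·(−3)·(−4) = 72 ≡ 6, so v_3 = 6^{−1} = 2 (mod 11).
  i = 4 (α = 7): (7−2)(7−1)(7−4)(7−8) = 5·6·3·(−1) = −90 ≡ 9, so v_4 = 9^{−1} = 5 (mod 11).
  i = 5 (α = 8): (8−2)(8−1)(8−4)(8−7) = 6·7·4·1 = 168 ≡ 3, so v_5 = 3^{−1} = 4 (mod 11).
  v = [2, 9, 2, 5, 4].
Step 2: syndromes of r = [10, 9, 3, 4, 5] (all sums mod 11).
  S_0 = Σ v_i r_i = 2·10 + 9·9 + 2·3 + 5·4 + 4·5 = 147 ≡ 4.
  S_1 = Σ v_i α_i r_i = 2·2·10 + 9·1·9 + 2·4·3 + 5·7·4 + 4·8·5 = 445 ≡ 5.
  α_i^2 mod 11 = [4, 1, 5, 5, 9].
  S_2 = Σ v_i α_i^2 r_i = 2·4·10 + 9·1·9 + 2·5·3 + 5·5·4 + 4·9·5 = 471 ≡ 9.
  S = (4, 5, 9) ≠ 0, so r is not a codeword (an error is present).
Step 3: locate the error. For a single error e at position i, S_ℓ = v_i·e·α_i^ℓ, so α_err = S_1/S_0.
  S_0^{−1} = 4^{−1} = 3 (mod 11), so α_err = 5·3 = 15 ≡ 4 = α_3. Error position i = 3.
  Consistency check: S_2/S_1 = 9·9 = 81 ≡ 4 = α_err ✓ (single-error assumption holds).
Step 4: error magnitude e = S_0/v_3 = S_0·∏_{j≠3}(α_3 − α_j) = 4·6 = 24 ≡ 2 (mod 11).
Step 5: correct position 3: c_3 = r_3 − e = 3 − 2 ≡ 1 (mod 11). Hence c = [10, 9, 1, 4, 5].
  Check: interpolating c through the α_i gives m(x) = 8 + 1·x (degree < 2) with m(α_i) = c_i for every i, so c is indeed a codeword.


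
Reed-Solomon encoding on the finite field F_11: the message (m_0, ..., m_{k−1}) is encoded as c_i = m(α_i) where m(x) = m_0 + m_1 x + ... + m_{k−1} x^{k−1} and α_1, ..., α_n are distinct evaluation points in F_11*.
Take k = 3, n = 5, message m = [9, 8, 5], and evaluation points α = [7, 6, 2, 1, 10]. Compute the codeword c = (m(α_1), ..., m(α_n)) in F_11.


c = [2, 6, 1, 0, 6]

Message polynomial: m(x) = 9 + 8·x + 5·x^2 (mod 11).
For each evaluation point α_i, compute m(α_i) mod 11:
  α_1 = 7: Horner steps 5 → 10 → 2, so m(7) = 2.
  α_2 = 6: Horner steps 5 → 5 → 6, so m(6) = 6.
  α_3 = 2: Horner steps 5 → 7 → 1, so m(2) = 1.
  α_4 = 1: Horner steps 5 → 2 → 0, so m(1) = 0.
  α_5 = 10: Horner steps 5 → 3 → 6, so m(10) = 6.
Codeword c = [2, 6, 1, 0, 6] ∈ F_11^5.


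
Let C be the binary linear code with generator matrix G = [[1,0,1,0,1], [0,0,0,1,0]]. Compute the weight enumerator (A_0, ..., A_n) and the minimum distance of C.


Weight distribution: A_0 = 1, A_1 = 1, A_3 = 1, A_4 = 1. Minimum distance d = 1.

Enumerate all 2^2 = 4 messages m ∈ F_2^2.
For each, compute codeword c = mG in F_2^5, then tally its weight.
  m = 00 → c = 00000, weight = 0.
  m = 10 → c = 10101, weight = 3.
  m = 01 → c = 00010, weight = 1.
  m = 11 → c = 10111, weight = 4.
Tally weights:
  weight 0: 1 codewords.
  weight 1: 1 codewords.
  weight 3: 1 codewords.
  weight 4: 1 codewords.
Minimum distance d = smallest w > 0 with A_w > 0 = 1.
Sanity: Σ A_w = 4 = 2^2 = 4 ✓.


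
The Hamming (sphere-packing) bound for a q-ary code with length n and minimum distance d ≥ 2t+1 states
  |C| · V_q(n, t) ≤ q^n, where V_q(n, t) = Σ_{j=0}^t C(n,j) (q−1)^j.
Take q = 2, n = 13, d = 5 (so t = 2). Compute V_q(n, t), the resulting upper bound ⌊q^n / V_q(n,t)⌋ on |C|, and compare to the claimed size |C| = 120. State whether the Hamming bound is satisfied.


V_q(n, t) = 92, q^n = 8192, Hamming bound = 89, |C| = 120 > bound (violated).

Step 1: Compute V_q(n, t) = Σ_{j=0}^2 C(n, j) (q−1)^j.
  j = 0: C(13,0)·(1)^0 = 1·1 = 1.
  j = 1: C(13,1)·(1)^1 = 13·1 = 13.
  j = 2: C(13,2)·(1)^2 = 78·1 = 78.
  V_q(n, t) = 1 + 13 + 78 = 92.
Step 2: q^n = 2^13 = 8192.
Step 3: Hamming bound ⌊q^n / V_q(n,t)⌋ = ⌊8192/92⌋ = 89.
Step 4: Compare |C| = 120 to 89: violated.
The claimed |C| lies above the Hamming bound, so no 2-ary code of length 13 with d ≥ 5 can have 120 codewords.


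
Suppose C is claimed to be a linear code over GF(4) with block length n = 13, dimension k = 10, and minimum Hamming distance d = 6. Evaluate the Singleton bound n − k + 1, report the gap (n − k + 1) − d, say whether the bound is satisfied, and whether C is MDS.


Singleton RHS = n − k + 1 = 4, slack = -2, bound violated (no such code; not MDS).

Singleton bound: d ≤ n − k + 1.
Here n = 13, k = 10, so n − k + 1 = 4.
Given d = 6, check d ≤ 4: NO.
Slack = (n − k + 1) − d = -2.
The slack is negative: d = 6 exceeds n − k + 1 = 4 by 2, so the Singleton bound is violated and no linear [13, 10, 6]_4 code can exist. In particular it is not MDS (MDS requires d = n − k + 1 exactly).
Description: the claimed parameters are [13, 10, 6]_4; such a code would be impossible (violates the Singleton bound).


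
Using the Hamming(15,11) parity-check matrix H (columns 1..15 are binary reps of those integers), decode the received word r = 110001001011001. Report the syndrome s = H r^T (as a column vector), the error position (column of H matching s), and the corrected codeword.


s = (0, 1, 0, 0)^T, error position = 4, corrected codeword c = 110101001011001

Compute s = H r^T mod 2 one row at a time:
  s_1 = 0 + 1 + 0 + 1 + 1 + 0 + 0 + 1 = 4 ≡ 0 (mod 2).
  s_2 = 0 + 0 + 1 + 0 + 1 + 0 + 0 + 1 = 3 ≡ 1 (mod 2).
  s_3 = 1 + 0 + 1 + 0 + 0 + 1 + 0 + 1 = 4 ≡ 0 (mod 2).
  s_4 = 1 + 0 + 0 + 0 + 1 + 1 + 0 + 1 = 4 ≡ 0 (mod 2).
s = (0, 1, 0, 0)^T — this equals column 4 of H (binary 0100), so error is at position 4.
Correct: flip bit 4 of r = 110001001011001 to get c = 110101001011001.


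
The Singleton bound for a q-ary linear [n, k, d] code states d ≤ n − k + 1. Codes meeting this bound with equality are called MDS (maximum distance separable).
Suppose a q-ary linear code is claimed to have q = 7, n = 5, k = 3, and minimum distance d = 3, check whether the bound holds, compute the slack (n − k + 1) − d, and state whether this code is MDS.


Singleton RHS = n − k + 1 = 3, slack = 0, bound satisfied, MDS.

Singleton bound: d ≤ n − k + 1.
Here n = 5, k = 3, so n − k + 1 = 3.
Given d = 3, check d ≤ 3: YES.
Slack = (n − k + 1) − d = 0.
The code is MDS (slack = 0).
Description: the claimed parameters are [5, 3, 3]_7; such a code would be MDS (meets Singleton bound).


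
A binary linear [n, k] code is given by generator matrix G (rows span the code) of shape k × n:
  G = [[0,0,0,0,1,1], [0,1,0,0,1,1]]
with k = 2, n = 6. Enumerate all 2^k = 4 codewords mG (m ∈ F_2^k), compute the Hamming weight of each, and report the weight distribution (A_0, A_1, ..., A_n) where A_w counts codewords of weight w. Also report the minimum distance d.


Weight distribution: A_0 = 1, A_1 = 1, A_2 = 1, A_3 = 1. Minimum distance d = 1.

Enumerate all 2^2 = 4 messages m ∈ F_2^2.
For each, compute codeword c = mG in F_2^6, then tally its weight.
  m = 00 → c = 000000, weight = 0.
  m = 10 → c = 000011, weight = 2.
  m = 01 → c = 010011, weight = 3.
  m = 11 → c = 010000, weight = 1.
Tally weights:
  weight 0: 1 codewords.
  weight 1: 1 codewords.
  weight 2: 1 codewords.
  weight 3: 1 codewords.
Minimum distance d = smallest w > 0 with A_w > 0 = 1.
Sanity: Σ A_w = 4 = 2^2 = 4 ✓.


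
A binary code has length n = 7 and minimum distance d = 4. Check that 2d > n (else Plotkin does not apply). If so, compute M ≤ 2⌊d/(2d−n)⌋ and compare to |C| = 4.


Plotkin bound M ≤ 8; given |C| = 4 ≤ bound (satisfied).

Check applicability: 2d = 8, n = 7.
2d − n = 1 > 0, so Plotkin applies.
Compute d/(2d−n) = 4/1 ≈ 4.0000.
⌊d/(2d−n)⌋ = 4.
Plotkin bound: M ≤ 2·4 = 8.
Given |C| = 4, check: satisfied.
This |C| is below the Plotkin bound.


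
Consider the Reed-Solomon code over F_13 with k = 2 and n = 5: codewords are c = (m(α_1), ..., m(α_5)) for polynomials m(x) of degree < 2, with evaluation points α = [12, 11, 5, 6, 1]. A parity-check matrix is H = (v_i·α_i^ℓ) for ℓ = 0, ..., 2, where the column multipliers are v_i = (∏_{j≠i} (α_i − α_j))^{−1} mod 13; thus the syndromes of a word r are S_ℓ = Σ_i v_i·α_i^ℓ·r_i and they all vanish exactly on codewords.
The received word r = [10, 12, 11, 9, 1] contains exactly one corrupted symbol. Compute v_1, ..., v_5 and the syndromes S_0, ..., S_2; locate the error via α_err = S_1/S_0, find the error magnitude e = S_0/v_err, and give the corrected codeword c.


S = (7, 7, 7), error at position 5, error magnitude e = 8, c = [10, 12, 11, 9, 6].

Step 1: column multipliers v_i = (∏_{j≠i}(α_i − α_j))^{−1} mod 13.
  i = 1 (α = 12): (12−11)(12−5)(12−6)(12−1) = 1·7·6·11 = 462 ≡ 7, so v_1 = 7^{−1} = 2 (mod 13).
  i = 2 (α = 11): (11−12)(11−5)(11−6)(11−1) = (−1)·6·5·10 = −300 ≡ 12, so v_2 = 12^{−1} = 12 (mod 13).
  i = 3 (α = 5): (5−12)(5−11)(5−6)(5−1) = (−7)·(−6)·(−1)·4 = −168 ≡ 1, so v_3 = 1^{−1} = 1 (mod 13).
  i = 4 (α = 6): (6−12)(6−11)(6−5)(6−1) = (−6)·(−5)·1·5 = 150 ≡ 7, so v_4 = 7^{−1} = 2 (mod 13).
  i = 5 (α = 1): (1−12)(1−11)(1−5)(1−6) = (−11)·(−10)·(−4)·(−5) = 2200 ≡ 3, so v_5 = 3^{−1} = 9 (mod 13).
  v = [2, 12, 1, 2, 9].
Step 2: syndromes of r = [10, 12, 11, 9, 1] (all sums mod 13).
  S_0 = Σ v_i r_i = 2·10 + 12·12 + 1·11 + 2·9 + 9·1 = 202 ≡ 7.
  S_1 = Σ v_i α_i r_i = 2·12·10 + 12·11·12 + 1·5·11 + 2·6·9 + 9·1·1 = 1996 ≡ 7.
  α_i^2 mod 13 = [1, 4, 12, 10, 1].
  S_2 = Σ v_i α_i^2 r_i = 2·1·10 + 12·4·12 + 1·12·11 + 2·10·9 + 9·1·1 = 917 ≡ 7.
  S = (7, 7, 7) ≠ 0, so r is not a codeword (an error is present).
Step 3: locate the error. For a single error e at position i, S_ℓ = v_i·e·α_i^ℓ, so α_err = S_1/S_0.
  S_0^{−1} = 7^{−1} = 2 (mod 13), so α_err = 7·2 = 14 ≡ 1 = α_5. Error position i = 5.
  Consistency check: S_2/S_1 = 7·2 = 14 ≡ 1 = α_err ✓ (single-error assumption holds).
Step 4: error magnitude e = S_0/v_5 = S_0·∏_{j≠5}(α_5 − α_j) = 7·3 = 21 ≡ 8 (mod 13).
Step 5: correct position 5: c_5 = r_5 − e = 1 − 8 ≡ 6 (mod 13). Hence c = [10, 12, 11, 9, 6].
  Check: interpolating c through the α_i gives m(x) = 8 + 11·x (degree < 2) with m(α_i) = c_i for every i, so c is indeed a codeword.


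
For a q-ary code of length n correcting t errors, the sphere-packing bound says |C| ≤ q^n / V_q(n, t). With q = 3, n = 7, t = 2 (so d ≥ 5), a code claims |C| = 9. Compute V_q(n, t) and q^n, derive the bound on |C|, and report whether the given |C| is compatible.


V_q(n, t) = 99, q^n = 2187, Hamming bound = 22, |C| = 9 ≤ bound (satisfied).

Step 1: Compute V_q(n, t) = Σ_{j=0}^2 C(n, j) (q−1)^j.
  j = 0: C(7,0)·(2)^0 = 1·1 = 1.
  j = 1: C(7,1)·(2)^1 = 7·2 = 14.
  j = 2: C(7,2)·(2)^2 = 21·4 = 84.
  V_q(n, t) = 1 + 14 + 84 = 99.
Step 2: q^n = 3^7 = 2187.
Step 3: Hamming bound ⌊q^n / V_q(n,t)⌋ = ⌊2187/99⌋ = 22.
Step 4: Compare |C| = 9 to 22: satisfied.
The claimed |C| lies below the Hamming bound.


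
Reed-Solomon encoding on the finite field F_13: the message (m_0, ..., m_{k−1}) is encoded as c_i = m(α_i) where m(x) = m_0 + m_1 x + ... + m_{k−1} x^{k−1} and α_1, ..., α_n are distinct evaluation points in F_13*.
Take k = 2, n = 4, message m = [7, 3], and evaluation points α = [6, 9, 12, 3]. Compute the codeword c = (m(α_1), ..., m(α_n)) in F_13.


c = [12, 8, 4, 3]

Message polynomial: m(x) = 7 + 3·x (mod 13).
For each evaluation point α_i, compute m(α_i) mod 13:
  α_1 = 6: Horner steps 3 → 12, so m(6) = 12.
  α_2 = 9: Horner steps 3 → 8, so m(9) = 8.
  α_3 = 12: Horner steps 3 → 4, so m(12) = 4.
  α_4 = 3: Horner steps 3 → 3, so m(3) = 3.
Codeword c = [12, 8, 4, 3] ∈ F_13^4.


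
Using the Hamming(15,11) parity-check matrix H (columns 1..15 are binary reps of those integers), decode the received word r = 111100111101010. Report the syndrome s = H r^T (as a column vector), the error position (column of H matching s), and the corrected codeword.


s = (1, 0, 1, 0)^T, error position = 10, corrected codeword c = 111100111001010

Compute s = H r^T mod 2 one row at a time:
  s_1 = 1 + 1 + 1 + 0 + 1 + 0 + 1 + 0 = 5 ≡ 1 (mod 2).
  s_2 = 1 + 0 + 0 + 1 + 1 + 0 + 1 + 0 = 4 ≡ 0 (mod 2).
  s_3 = 1 + 1 + 0 + 1 + 1 + 0 + 1 + 0 = 5 ≡ 1 (mod 2).
  s_4 = 1 + 1 + 0 + 1 + 1 + 0 + 0 + 0 = 4 ≡ 0 (mod 2).
s = (1, 0, 1, 0)^T — this equals column 10 of H (binary 1010), so error is at position 10.
Correct: flip bit 10 of r = 111100111101010 to get c = 111100111001010.


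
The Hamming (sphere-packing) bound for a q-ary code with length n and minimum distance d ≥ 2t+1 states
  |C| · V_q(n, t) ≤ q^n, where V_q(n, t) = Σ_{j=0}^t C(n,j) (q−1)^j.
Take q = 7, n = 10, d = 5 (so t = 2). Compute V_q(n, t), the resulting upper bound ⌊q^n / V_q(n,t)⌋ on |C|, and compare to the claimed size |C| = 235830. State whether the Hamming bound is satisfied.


V_q(n, t) = 1681, q^n = 282475249, Hamming bound = 168040, |C| = 235830 > bound (violated).

Step 1: Compute V_q(n, t) = Σ_{j=0}^2 C(n, j) (q−1)^j.
  j = 0: C(10,0)·(6)^0 = 1·1 = 1.
  j = 1: C(10,1)·(6)^1 = 10·6 = 60.
  j = 2: C(10,2)·(6)^2 = 45·36 = 1620.
  V_q(n, t) = 1 + 60 + 1620 = 1681.
Step 2: q^n = 7^10 = 282475249.
Step 3: Hamming bound ⌊q^n / V_q(n,t)⌋ = ⌊282475249/1681⌋ = 168040.
Step 4: Compare |C| = 235830 to 168040: violated.
The claimed |C| lies above the Hamming bound, so no 7-ary code of length 10 with d ≥ 5 can have 235830 codewords.


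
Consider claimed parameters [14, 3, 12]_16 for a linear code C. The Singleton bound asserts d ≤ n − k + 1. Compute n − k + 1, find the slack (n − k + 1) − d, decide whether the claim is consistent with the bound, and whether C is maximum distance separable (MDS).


Singleton RHS = n − k + 1 = 12, slack = 0, bound satisfied, MDS.

Singleton bound: d ≤ n − k + 1.
Here n = 14, k = 3, so n − k + 1 = 12.
Given d = 12, check d ≤ 12: YES.
Slack = (n − k + 1) − d = 0.
The code is MDS (slack = 0).
Description: the claimed parameters are [14, 3, 12]_16; such a code would be MDS (meets Singleton bound).


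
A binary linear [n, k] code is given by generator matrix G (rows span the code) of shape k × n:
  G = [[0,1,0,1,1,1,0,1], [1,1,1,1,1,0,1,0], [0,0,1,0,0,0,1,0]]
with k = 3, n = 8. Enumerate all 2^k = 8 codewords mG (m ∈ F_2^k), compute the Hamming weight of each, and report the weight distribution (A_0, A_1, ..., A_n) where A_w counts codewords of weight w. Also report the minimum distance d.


Weight distribution: A_0 = 1, A_2 = 1, A_3 = 1, A_4 = 1, A_5 = 2, A_6 = 1, A_7 = 1. Minimum distance d = 2.

Enumerate all 2^3 = 8 messages m ∈ F_2^3.
For each, compute codeword c = mG in F_2^8, then tally its weight.
  m = 000 → c = 00000000, weight = 0.
  m = 100 → c = 01011101, weight = 5.
  m = 010 → c = 11111010, weight = 6.
  m = 110 → c = 10100111, weight = 5.
  m = 001 → c = 00100010, weight = 2.
  m = 101 → c = 01111111, weight = 7.
  m = 011 → c = 11011000, weight = 4.
  m = 111 → c = 10000101, weight = 3.
Tally weights:
  weight 0: 1 codewords.
  weight 2: 1 codewords.
  weight 3: 1 codewords.
  weight 4: 1 codewords.
  weight 5: 2 codewords.
  weight 6: 1 codewords.
  weight 7: 1 codewords.
Minimum distance d = smallest w > 0 with A_w > 0 = 2.
Sanity: Σ A_w = 8 = 2^3 = 8 ✓.


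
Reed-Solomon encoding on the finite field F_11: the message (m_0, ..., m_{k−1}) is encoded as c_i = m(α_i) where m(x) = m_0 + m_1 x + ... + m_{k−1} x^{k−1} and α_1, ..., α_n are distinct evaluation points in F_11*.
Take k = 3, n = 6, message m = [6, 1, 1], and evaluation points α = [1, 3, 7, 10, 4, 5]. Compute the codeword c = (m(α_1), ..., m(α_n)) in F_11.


c = [8, 7, 7, 6, 4, 3]

Message polynomial: m(x) = 6 + 1·x + 1·x^2 (mod 11).
For each evaluation point α_i, compute m(α_i) mod 11:
  α_1 = 1: Horner steps 1 → 2 → 8, so m(1) = 8.
  α_2 = 3: Horner steps 1 → 4 → 7, so m(3) = 7.
  α_3 = 7: Horner steps 1 → 8 → 7, so m(7) = 7.
  α_4 = 10: Horner steps 1 → 0 → 6, so m(10) = 6.
  α_5 = 4: Horner steps 1 → 5 → 4, so m(4) = 4.
  α_6 = 5: Horner steps 1 → 6 → 3, so m(5) = 3.
Codeword c = [8, 7, 7, 6, 4, 3] ∈ F_11^6.


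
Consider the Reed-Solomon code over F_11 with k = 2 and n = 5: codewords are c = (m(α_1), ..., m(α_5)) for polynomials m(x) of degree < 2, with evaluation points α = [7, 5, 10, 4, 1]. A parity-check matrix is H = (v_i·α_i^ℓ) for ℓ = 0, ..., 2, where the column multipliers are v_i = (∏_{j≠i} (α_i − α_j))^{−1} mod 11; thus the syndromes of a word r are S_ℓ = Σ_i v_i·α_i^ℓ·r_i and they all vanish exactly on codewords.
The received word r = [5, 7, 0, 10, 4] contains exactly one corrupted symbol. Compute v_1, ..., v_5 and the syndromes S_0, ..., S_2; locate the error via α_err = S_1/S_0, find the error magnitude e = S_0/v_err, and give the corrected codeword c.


S = (4, 9, 1), error at position 2, error magnitude e = 6, c = [5, 1, 0, 10, 4].

Step 1: column multipliers v_i = (∏_{j≠i}(α_i − α_j))^{−1} mod 11.
  i = 1 (α = 7): (7−5)(7−10)(7−4)(7−1) = 2·(−3)·3·6 = −108 ≡ 2, so v_1 = 2^{−1} = 6 (mod 11).
  i = 2 (α = 5): (5−7)(5−10)(5−4)(5−1) = (−2)·(−5)·1·4 = 40 ≡ 7, so v_2 = 7^{−1} = 8 (mod 11).
  i = 3 (α = 10): (10−7)(10−5)(10−4)(10−1) = 3·5·6·9 = 810 ≡ 7, so v_3 = 7^{−1} = 8 (mod 11).
  i = 4 (α = 4): (4−7)(4−5)(4−10)(4−1) = (−3)·(−1)·(−6)·3 = −54 ≡ 1, so v_4 = 1^{−1} = 1 (mod 11).
  i = 5 (α = 1): (1−7)(1−5)(1−10)(1−4) = (−6)·(−4)·(−9)·(−3) = 648 ≡ 10, so v_5 = 10^{−1} = 10 (mod 11).
  v = [6, 8, 8, 1, 10].
Step 2: syndromes of r = [5, 7, 0, 10, 4] (all sums mod 11).
  S_0 = Σ v_i r_i = 6·5 + 8·7 + 8·0 + 1·10 + 10·4 = 136 ≡ 4.
  S_1 = Σ v_i α_i r_i = 6·7·5 + 8·5·7 + 8·10·0 + 1·4·10 + 10·1·4 = 570 ≡ 9.
  α_i^2 mod 11 = [5, 3, 1, 5, 1].
  S_2 = Σ v_i α_i^2 r_i = 6·5·5 + 8·3·7 + 8·1·0 + 1·5·10 + 10·1·4 = 408 ≡ 1.
  S = (4, 9, 1) ≠ 0, so r is not a codeword (an error is present).
Step 3: locate the error. For a single error e at position i, S_ℓ = v_i·e·α_i^ℓ, so α_err = S_1/S_0.
  S_0^{−1} = 4^{−1} = 3 (mod 11), so α_err = 9·3 = 27 ≡ 5 = α_2. Error position i = 2.
  Consistency check: S_2/S_1 = 1·5 = 5 ≡ 5 = α_err ✓ (single-error assumption holds).
Step 4: error magnitude e = S_0/v_2 = S_0·∏_{j≠2}(α_2 − α_j) = 4·7 = 28 ≡ 6 (mod 11).
Step 5: correct position 2: c_2 = r_2 − e = 7 − 6 ≡ 1 (mod 11). Hence c = [5, 1, 0, 10, 4].
  Check: interpolating c through the α_i gives m(x) = 2 + 2·x (degree < 2) with m(α_i) = c_i for every i, so c is indeed a codeword.


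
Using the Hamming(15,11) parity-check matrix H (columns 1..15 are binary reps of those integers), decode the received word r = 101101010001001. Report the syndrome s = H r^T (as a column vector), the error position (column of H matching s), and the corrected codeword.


s = (1, 0, 1, 1)^T, error position = 11, corrected codeword c = 101101010011001

Compute s = H r^T mod 2 one row at a time:
  s_1 = 1 + 0 + 0 + 0 + 1 + 0 + 0 + 1 = 3 ≡ 1 (mod 2).
  s_2 = 1 + 0 + 1 + 0 + 1 + 0 + 0 + 1 = 4 ≡ 0 (mod 2).
  s_3 = 0 + 1 + 1 + 0 + 0 + 0 + 0 + 1 = 3 ≡ 1 (mod 2).
  s_4 = 1 + 1 + 0 + 0 + 0 + 0 + 0 + 1 = 3 ≡ 1 (mod 2).
s = (1, 0, 1, 1)^T — this equals column 11 of H (binary 1011), so error is at position 11.
Correct: flip bit 11 of r = 101101010001001 to get c = 101101010011001.


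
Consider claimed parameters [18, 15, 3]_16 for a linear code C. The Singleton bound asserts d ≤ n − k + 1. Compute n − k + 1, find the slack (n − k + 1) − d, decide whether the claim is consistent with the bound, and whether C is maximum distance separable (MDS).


Singleton RHS = n − k + 1 = 4, slack = 1, bound satisfied, not MDS.

Singleton bound: d ≤ n − k + 1.
Here n = 18, k = 15, so n − k + 1 = 4.
Given d = 3, check d ≤ 4: YES.
Slack = (n − k + 1) − d = 1.
The code is NOT MDS (slack = 1 > 0).
Description: the claimed parameters are [18, 15, 3]_16; such a code would be non-MDS.


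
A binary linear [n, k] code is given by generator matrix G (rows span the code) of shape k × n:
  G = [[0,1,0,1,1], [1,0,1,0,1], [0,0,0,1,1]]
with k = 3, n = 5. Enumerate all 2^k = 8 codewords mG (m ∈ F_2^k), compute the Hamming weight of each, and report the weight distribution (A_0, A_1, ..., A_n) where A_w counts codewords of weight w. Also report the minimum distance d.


Weight distribution: A_0 = 1, A_1 = 1, A_2 = 1, A_3 = 3, A_4 = 2. Minimum distance d = 1.

Enumerate all 2^3 = 8 messages m ∈ F_2^3.
For each, compute codeword c = mG in F_2^5, then tally its weight.
  m = 000 → c = 00000, weight = 0.
  m = 100 → c = 01011, weight = 3.
  m = 010 → c = 10101, weight = 3.
  m = 110 → c = 11110, weight = 4.
  m = 001 → c = 00011, weight = 2.
  m = 101 → c = 01000, weight = 1.
  m = 011 → c = 10110, weight = 3.
  m = 111 → c = 11101, weight = 4.
Tally weights:
  weight 0: 1 codewords.
  weight 1: 1 codewords.
  weight 2: 1 codewords.
  weight 3: 3 codewords.
  weight 4: 2 codewords.
Minimum distance d = smallest w > 0 with A_w > 0 = 1.
Sanity: Σ A_w = 8 = 2^3 = 8 ✓.


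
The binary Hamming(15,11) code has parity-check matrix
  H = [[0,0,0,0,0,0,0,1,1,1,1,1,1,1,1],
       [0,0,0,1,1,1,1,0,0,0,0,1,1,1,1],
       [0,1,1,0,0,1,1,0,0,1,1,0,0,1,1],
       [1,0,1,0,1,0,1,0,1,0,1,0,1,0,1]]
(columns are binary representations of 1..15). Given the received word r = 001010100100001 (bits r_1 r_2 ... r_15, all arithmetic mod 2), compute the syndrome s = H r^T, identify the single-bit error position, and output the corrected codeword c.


s = (0, 1, 0, 0)^T, error position = 4, corrected codeword c = 001110100100001

Compute s = H r^T mod 2 one row at a time:
  s_1 = 0 + 0 + 1 + 0 + 0 + 0 + 0 + 1 = 2 ≡ 0 (mod 2).
  s_2 = 0 + 1 + 0 + 1 + 0 + 0 + 0 + 1 = 3 ≡ 1 (mod 2).
  s_3 = 0 + 1 + 0 + 1 + 1 + 0 + 0 + 1 = 4 ≡ 0 (mod 2).
  s_4 = 0 + 1 + 1 + 1 + 0 + 0 + 0 + 1 = 4 ≡ 0 (mod 2).
s = (0, 1, 0, 0)^T — this equals column 4 of H (binary 0100), so error is at position 4.
Correct: flip bit 4 of r = 001010100100001 to get c = 001110100100001.


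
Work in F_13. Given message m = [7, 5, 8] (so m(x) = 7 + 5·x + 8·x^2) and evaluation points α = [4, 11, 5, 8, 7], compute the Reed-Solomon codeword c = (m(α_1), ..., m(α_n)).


c = [12, 3, 11, 0, 5]

Message polynomial: m(x) = 7 + 5·x + 8·x^2 (mod 13).
For each evaluation point α_i, compute m(α_i) mod 13:
  α_1 = 4: Horner steps 8 → 11 → 12, so m(4) = 12.
  α_2 = 11: Horner steps 8 → 2 → 3, so m(11) = 3.
  α_3 = 5: Horner steps 8 → 6 → 11, so m(5) = 11.
  α_4 = 8: Horner steps 8 → 4 → 0, so m(8) = 0.
  α_5 = 7: Horner steps 8 → 9 → 5, so m(7) = 5.
Codeword c = [12, 3, 11, 0, 5] ∈ F_13^5.


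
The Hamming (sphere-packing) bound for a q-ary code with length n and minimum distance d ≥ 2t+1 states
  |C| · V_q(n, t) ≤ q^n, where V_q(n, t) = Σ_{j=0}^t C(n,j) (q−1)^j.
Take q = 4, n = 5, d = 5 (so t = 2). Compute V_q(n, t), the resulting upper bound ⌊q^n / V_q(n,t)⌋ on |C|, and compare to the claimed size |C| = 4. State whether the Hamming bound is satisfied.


V_q(n, t) = 106, q^n = 1024, Hamming bound = 9, |C| = 4 ≤ bound (satisfied).

Step 1: Compute V_q(n, t) = Σ_{j=0}^2 C(n, j) (q−1)^j.
  j = 0: C(5,0)·(3)^0 = 1·1 = 1.
  j = 1: C(5,1)·(3)^1 = 5·3 = 15.
  j = 2: C(5,2)·(3)^2 = 10·9 = 90.
  V_q(n, t) = 1 + 15 + 90 = 106.
Step 2: q^n = 4^5 = 1024.
Step 3: Hamming bound ⌊q^n / V_q(n,t)⌋ = ⌊1024/106⌋ = 9.
Step 4: Compare |C| = 4 to 9: satisfied.
The claimed |C| lies below the Hamming bound.


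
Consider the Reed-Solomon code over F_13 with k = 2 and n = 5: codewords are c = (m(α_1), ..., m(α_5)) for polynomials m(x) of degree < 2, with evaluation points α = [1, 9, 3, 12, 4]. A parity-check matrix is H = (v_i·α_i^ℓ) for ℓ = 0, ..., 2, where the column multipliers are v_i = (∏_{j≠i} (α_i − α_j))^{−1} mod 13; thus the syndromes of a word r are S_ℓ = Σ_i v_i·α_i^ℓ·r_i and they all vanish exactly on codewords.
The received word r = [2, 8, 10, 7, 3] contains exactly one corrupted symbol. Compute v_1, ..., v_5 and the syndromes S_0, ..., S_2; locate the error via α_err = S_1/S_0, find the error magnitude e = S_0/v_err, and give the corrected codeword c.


S = (5, 7, 2), error at position 5, error magnitude e = 2, c = [2, 8, 10, 7, 1].

Step 1: column multipliers v_i = (∏_{j≠i}(α_i − α_j))^{−1} mod 13.
  i = 1 (α = 1): (1−9)(1−3)(1−12)(1−4) = (−8)·(−2)·(−11)·(−3) = 528 ≡ 8, so v_1 = 8^{−1} = 5 (mod 13).
  i = 2 (α = 9): (9−1)(9−3)(9−12)(9−4) = 8·6·(−3)·5 = −720 ≡ 8, so v_2 = 8^{−1} = 5 (mod 13).
  i = 3 (α = 3): (3−1)(3−9)(3−12)(3−4) = 2·(−6)·(−9)·(−1) = −108 ≡ 9, so v_3 = 9^{−1} = 3 (mod 13).
  i = 4 (α = 12): (12−1)(12−9)(12−3)(12−4) = 11·3·9·8 = 2376 ≡ 10, so v_4 = 10^{−1} = 4 (mod 13).
  i = 5 (α = 4): (4−1)(4−9)(4−3)(4−12) = 3·(−5)·1·(−8) = 120 ≡ 3, so v_5 = 3^{−1} = 9 (mod 13).
  v = [5, 5, 3, 4, 9].
Step 2: syndromes of r = [2, 8, 10, 7, 3] (all sums mod 13).
  S_0 = Σ v_i r_i = 5·2 + 5·8 + 3·10 + 4·7 + 9·3 = 135 ≡ 5.
  S_1 = Σ v_i α_i r_i = 5·1·2 + 5·9·8 + 3·3·10 + 4·12·7 + 9·4·3 = 904 ≡ 7.
  α_i^2 mod 13 = [1, 3, 9, 1, 3].
  S_2 = Σ v_i α_i^2 r_i = 5·1·2 + 5·3·8 + 3·9·10 + 4·1·7 + 9·3·3 = 509 ≡ 2.
  S = (5, 7, 2) ≠ 0, so r is not a codeword (an error is present).
Step 3: locate the error. For a single error e at position i, S_ℓ = v_i·e·α_i^ℓ, so α_err = S_1/S_0.
  S_0^{−1} = 5^{−1} = 8 (mod 13), so α_err = 7·8 = 56 ≡ 4 = α_5. Error position i = 5.
  Consistency check: S_2/S_1 = 2·2 = 4 ≡ 4 = α_err ✓ (single-error assumption holds).
Step 4: error magnitude e = S_0/v_5 = S_0·∏_{j≠5}(α_5 − α_j) = 5·3 = 15 ≡ 2 (mod 13).
Step 5: correct position 5: c_5 = r_5 − e = 3 − 2 ≡ 1 (mod 13). Hence c = [2, 8, 10, 7, 1].
  Check: interpolating c through the α_i gives m(x) = 11 + 4·x (degree < 2) with m(α_i) = c_i for every i, so c is indeed a codeword.


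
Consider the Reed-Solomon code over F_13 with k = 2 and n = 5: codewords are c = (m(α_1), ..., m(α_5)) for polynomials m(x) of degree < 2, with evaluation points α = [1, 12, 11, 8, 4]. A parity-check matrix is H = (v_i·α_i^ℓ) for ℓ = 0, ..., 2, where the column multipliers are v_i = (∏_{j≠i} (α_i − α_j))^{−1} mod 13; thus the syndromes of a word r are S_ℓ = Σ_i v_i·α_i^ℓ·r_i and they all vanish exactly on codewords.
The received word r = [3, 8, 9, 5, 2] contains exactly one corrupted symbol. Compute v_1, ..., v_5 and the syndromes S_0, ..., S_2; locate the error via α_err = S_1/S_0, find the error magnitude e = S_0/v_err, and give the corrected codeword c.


S = (4, 5, 3), error at position 3, error magnitude e = 5, c = [3, 8, 4, 5, 2].

Step 1: column multipliers v_i = (∏_{j≠i}(α_i − α_j))^{−1} mod 13.
  i = 1 (α = 1): (1−12)(1−11)(1−8)(1−4) = (−11)·(−10)·(−7)·(−3) = 2310 ≡ 9, so v_1 = 9^{−1} = 3 (mod 13).
  i = 2 (α = 12): (12−1)(12−11)(12−8)(12−4) = 11·1·4·8 = 352 ≡ 1, so v_2 = 1^{−1} = 1 (mod 13).
  i = 3 (α = 11): (11−1)(11−12)(11−8)(11−4) = 10·(−1)·3·7 = −210 ≡ 11, so v_3 = 11^{−1} = 6 (mod 13).
  i = 4 (α = 8): (8−1)(8−12)(8−11)(8−4) = 7·(−4)·(−3)·4 = 336 ≡ 11, so v_4 = 11^{−1} = 6 (mod 13).
  i = 5 (α = 4): (4−1)(4−12)(4−11)(4−8) = 3·(−8)·(−7)·(−4) = −672 ≡ 4, so v_5 = 4^{−1} = 10 (mod 13).
  v = [3, 1, 6, 6, 10].
Step 2: syndromes of r = [3, 8, 9, 5, 2] (all sums mod 13).
  S_0 = Σ v_i r_i = 3·3 + 1·8 + 6·9 + 6·5 + 10·2 = 121 ≡ 4.
  S_1 = Σ v_i α_i r_i = 3·1·3 + 1·12·8 + 6·11·9 + 6·8·5 + 10·4·2 = 1019 ≡ 5.
  α_i^2 mod 13 = [1, 1, 4, 12, 3].
  S_2 = Σ v_i α_i^2 r_i = 3·1·3 + 1·1·8 + 6·4·9 + 6·12·5 + 10·3·2 = 653 ≡ 3.
  S = (4, 5, 3) ≠ 0, so r is not a codeword (an error is present).
Step 3: locate the error. For a single error e at position i, S_ℓ = v_i·e·α_i^ℓ, so α_err = S_1/S_0.
  S_0^{−1} = 4^{−1} = 10 (mod 13), so α_err = 5·10 = 50 ≡ 11 = α_3. Error position i = 3.
  Consistency check: S_2/S_1 = 3·8 = 24 ≡ 11 = α_err ✓ (single-error assumption holds).
Step 4: error magnitude e = S_0/v_3 = S_0·∏_{j≠3}(α_3 − α_j) = 4·11 = 44 ≡ 5 (mod 13).
Step 5: correct position 3: c_3 = r_3 − e = 9 − 5 ≡ 4 (mod 13). Hence c = [3, 8, 4, 5, 2].
  Check: interpolating c through the α_i gives m(x) = 12 + 4·x (degree < 2) with m(α_i) = c_i for every i, so c is indeed a codeword.


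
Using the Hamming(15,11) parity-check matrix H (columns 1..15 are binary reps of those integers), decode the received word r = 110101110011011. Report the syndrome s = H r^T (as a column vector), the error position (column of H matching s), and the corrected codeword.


s = (1, 0, 0, 0)^T, error position = 8, corrected codeword c = 110101100011011

Compute s = H r^T mod 2 one row at a time:
  s_1 = 1 + 0 + 0 + 1 + 1 + 0 + 1 + 1 = 5 ≡ 1 (mod 2).
  s_2 = 1 + 0 + 1 + 1 + 1 + 0 + 1 + 1 = 6 ≡ 0 (mod 2).
  s_3 = 1 + 0 + 1 + 1 + 0 + 1 + 1 + 1 = 6 ≡ 0 (mod 2).
  s_4 = 1 + 0 + 0 + 1 + 0 + 1 + 0 + 1 = 4 ≡ 0 (mod 2).
s = (1, 0, 0, 0)^T — this equals column 8 of H (binary 1000), so error is at position 8.
Correct: flip bit 8 of r = 110101110011011 to get c = 110101100011011.


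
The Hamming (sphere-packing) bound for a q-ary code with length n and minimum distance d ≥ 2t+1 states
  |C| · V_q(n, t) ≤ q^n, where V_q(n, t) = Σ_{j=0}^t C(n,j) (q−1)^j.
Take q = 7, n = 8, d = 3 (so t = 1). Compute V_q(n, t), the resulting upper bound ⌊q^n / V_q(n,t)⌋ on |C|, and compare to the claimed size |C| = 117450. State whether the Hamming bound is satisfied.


V_q(n, t) = 49, q^n = 5764801, Hamming bound = 117649, |C| = 117450 ≤ bound (satisfied).

Step 1: Compute V_q(n, t) = Σ_{j=0}^1 C(n, j) (q−1)^j.
  j = 0: C(8,0)·(6)^0 = 1·1 = 1.
  j = 1: C(8,1)·(6)^1 = 8·6 = 48.
  V_q(n, t) = 1 + 48 = 49.
Step 2: q^n = 7^8 = 5764801.
Step 3: Hamming bound ⌊q^n / V_q(n,t)⌋ = ⌊5764801/49⌋ = 117649.
Step 4: Compare |C| = 117450 to 117649: satisfied.
The claimed |C| lies below the Hamming bound.


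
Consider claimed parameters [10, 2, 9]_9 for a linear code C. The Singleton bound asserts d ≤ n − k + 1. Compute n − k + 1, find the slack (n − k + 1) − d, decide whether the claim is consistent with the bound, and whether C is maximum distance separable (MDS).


Singleton RHS = n − k + 1 = 9, slack = 0, bound satisfied, MDS.

Singleton bound: d ≤ n − k + 1.
Here n = 10, k = 2, so n − k + 1 = 9.
Given d = 9, check d ≤ 9: YES.
Slack = (n − k + 1) − d = 0.
The code is MDS (slack = 0).
Description: the claimed parameters are [10, 2, 9]_9; such a code would be MDS (meets Singleton bound).
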